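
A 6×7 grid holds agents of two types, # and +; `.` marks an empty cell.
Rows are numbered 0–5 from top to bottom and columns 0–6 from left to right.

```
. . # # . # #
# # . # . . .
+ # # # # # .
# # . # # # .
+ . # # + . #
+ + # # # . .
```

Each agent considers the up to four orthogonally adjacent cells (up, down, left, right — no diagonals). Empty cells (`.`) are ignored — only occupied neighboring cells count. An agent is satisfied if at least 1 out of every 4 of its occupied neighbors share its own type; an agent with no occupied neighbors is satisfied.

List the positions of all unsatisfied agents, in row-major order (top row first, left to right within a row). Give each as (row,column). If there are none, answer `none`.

(0,2)# 1/1 ok
(0,3)# 2/2 ok
(0,5)# 1/1 ok
(0,6)# 1/1 ok
(1,0)# 1/2 ok
(1,1)# 2/2 ok
(1,3)# 2/2 ok
(2,0)+ 0/3 unhappy
(2,1)# 3/4 ok
(2,2)# 2/2 ok
(2,3)# 4/4 ok
(2,4)# 3/3 ok
(2,5)# 2/2 ok
(3,0)# 1/3 ok
(3,1)# 2/2 ok
(3,3)# 3/3 ok
(3,4)# 3/4 ok
(3,5)# 2/2 ok
(4,0)+ 1/2 ok
(4,2)# 2/2 ok
(4,3)# 3/4 ok
(4,4)+ 0/3 unhappy
(4,6)# 0/0 ok
(5,0)+ 2/2 ok
(5,1)+ 1/2 ok
(5,2)# 2/3 ok
(5,3)# 3/3 ok
(5,4)# 1/2 ok

(2,0), (4,4)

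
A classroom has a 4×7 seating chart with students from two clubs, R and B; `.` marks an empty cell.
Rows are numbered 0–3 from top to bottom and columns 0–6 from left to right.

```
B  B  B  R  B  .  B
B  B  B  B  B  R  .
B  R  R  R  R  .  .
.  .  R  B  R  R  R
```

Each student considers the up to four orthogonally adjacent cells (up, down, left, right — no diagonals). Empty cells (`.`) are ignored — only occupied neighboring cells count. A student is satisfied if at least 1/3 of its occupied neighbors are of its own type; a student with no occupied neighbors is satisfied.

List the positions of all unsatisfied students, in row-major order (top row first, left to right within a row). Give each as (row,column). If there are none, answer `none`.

(0,3), (1,5), (3,3)

Row 0: (0,0)B 2/2 satisfied · (0,1)B 3/3 satisfied · (0,2)B 2/3 satisfied · (0,3)R 0/3 not · (0,4)B 1/2 satisfied · (0,6)B 0/0 satisfied
Row 1: (1,0)B 3/3 satisfied · (1,1)B 3/4 satisfied · (1,2)B 3/4 satisfied · (1,3)B 2/4 satisfied · (1,4)B 2/4 satisfied · (1,5)R 0/1 not
Row 2: (2,0)B 1/2 satisfied · (2,1)R 1/3 satisfied · (2,2)R 3/4 satisfied · (2,3)R 2/4 satisfied · (2,4)R 2/3 satisfied
Row 3: (3,2)R 1/2 satisfied · (3,3)B 0/3 not · (3,4)R 2/3 satisfied · (3,5)R 2/2 satisfied · (3,6)R 1/1 satisfied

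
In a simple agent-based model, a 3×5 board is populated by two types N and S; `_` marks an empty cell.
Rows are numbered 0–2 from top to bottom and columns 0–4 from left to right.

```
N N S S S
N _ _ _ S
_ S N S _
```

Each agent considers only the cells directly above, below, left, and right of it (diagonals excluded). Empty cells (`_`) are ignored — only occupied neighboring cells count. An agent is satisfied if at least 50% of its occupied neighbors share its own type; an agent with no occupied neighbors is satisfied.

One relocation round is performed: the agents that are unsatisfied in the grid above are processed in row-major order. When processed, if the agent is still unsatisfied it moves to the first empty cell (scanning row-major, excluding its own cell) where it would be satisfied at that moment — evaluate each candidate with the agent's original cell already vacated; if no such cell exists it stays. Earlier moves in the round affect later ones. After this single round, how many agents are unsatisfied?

0

Initially unsatisfied (in order): (2,1), (2,2), (2,3).
  (2,1) → (1,2).
  (2,2) → (1,1).
  (2,3): now satisfied by earlier moves; stays.
Resulting grid:
N N S S S
N N S _ S
_ _ _ S _
All satisfied now.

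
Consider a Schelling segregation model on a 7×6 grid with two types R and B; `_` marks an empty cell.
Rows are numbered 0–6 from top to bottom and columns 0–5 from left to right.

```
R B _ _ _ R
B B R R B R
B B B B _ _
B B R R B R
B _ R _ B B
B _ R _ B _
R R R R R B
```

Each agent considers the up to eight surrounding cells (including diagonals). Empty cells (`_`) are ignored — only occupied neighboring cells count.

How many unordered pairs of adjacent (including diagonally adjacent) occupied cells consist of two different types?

Scan each occupied cell's neighbors to the right and below (and the two forward diagonals) so each pair is counted once.
Row 0: R(0,0)–B(0,1)≠ R(0,0)–B(1,0)≠ R(0,0)–B(1,1)≠ B(0,1)–B(1,1)= B(0,1)–R(1,2)≠ B(0,1)–B(1,0)= R(0,5)–R(1,5)= R(0,5)–B(1,4)≠  → 5/8 unlike.
Row 1: B(1,0)–B(1,1)= B(1,0)–B(2,0)= B(1,0)–B(2,1)= B(1,1)–R(1,2)≠ B(1,1)–B(2,1)= B(1,1)–B(2,2)= B(1,1)–B(2,0)= R(1,2)–R(1,3)= R(1,2)–B(2,2)≠ R(1,2)–B(2,3)≠ R(1,2)–B(2,1)≠ R(1,3)–B(1,4)≠ R(1,3)–B(2,3)≠ R(1,3)–B(2,2)≠ B(1,4)–R(1,5)≠ B(1,4)–B(2,3)=  → 8/16 unlike.
Row 2: B(2,0)–B(2,1)= B(2,0)–B(3,0)= B(2,0)–B(3,1)= B(2,1)–B(2,2)= B(2,1)–B(3,1)= B(2,1)–R(3,2)≠ B(2,1)–B(3,0)= B(2,2)–B(2,3)= B(2,2)–R(3,2)≠ B(2,2)–R(3,3)≠ B(2,2)–B(3,1)= B(2,3)–R(3,3)≠ B(2,3)–B(3,4)= B(2,3)–R(3,2)≠  → 5/14 unlike.
Row 3: B(3,0)–B(3,1)= B(3,0)–B(4,0)= B(3,1)–R(3,2)≠ B(3,1)–R(4,2)≠ B(3,1)–B(4,0)= R(3,2)–R(3,3)= R(3,2)–R(4,2)= R(3,3)–B(3,4)≠ R(3,3)–B(4,4)≠ R(3,3)–R(4,2)= B(3,4)–R(3,5)≠ B(3,4)–B(4,4)= B(3,4)–B(4,5)= R(3,5)–B(4,5)≠ R(3,5)–B(4,4)≠  → 7/15 unlike.
Row 4: B(4,0)–B(5,0)= R(4,2)–R(5,2)= B(4,4)–B(4,5)= B(4,4)–B(5,4)= B(4,5)–B(5,4)=  → 0/5 unlike.
Row 5: B(5,0)–R(6,0)≠ B(5,0)–R(6,1)≠ R(5,2)–R(6,2)= R(5,2)–R(6,3)= R(5,2)–R(6,1)= B(5,4)–R(6,4)≠ B(5,4)–B(6,5)= B(5,4)–R(6,3)≠  → 4/8 unlike.
Row 6: R(6,0)–R(6,1)= R(6,1)–R(6,2)= R(6,2)–R(6,3)= R(6,3)–R(6,4)= R(6,4)–B(6,5)≠  → 1/5 unlike.
Total adjacent occupied pairs: 71; unlike-type pairs: 30.

30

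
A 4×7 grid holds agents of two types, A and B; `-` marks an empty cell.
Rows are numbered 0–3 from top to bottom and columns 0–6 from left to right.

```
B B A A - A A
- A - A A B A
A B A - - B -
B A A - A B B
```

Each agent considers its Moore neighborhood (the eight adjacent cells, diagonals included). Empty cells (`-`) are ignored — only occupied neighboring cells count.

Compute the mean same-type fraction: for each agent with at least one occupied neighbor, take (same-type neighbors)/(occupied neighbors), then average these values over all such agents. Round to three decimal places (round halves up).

0.573

(0,0)B 1/2
(0,1)B 1/3
(0,2)A 3/4
(0,3)A 3/3
(0,5)A 3/4
(0,6)A 2/3
(1,1)A 3/6
(1,3)A 4/4
(1,4)A 3/5
(1,5)B 1/5
(1,6)A 2/4
(2,0)A 2/4
(2,1)B 1/6
(2,2)A 4/5
(2,5)B 3/6
(3,0)B 1/3
(3,1)A 3/5
(3,2)A 2/3
(3,4)A 0/2
(3,5)B 2/3
(3,6)B 2/2
Sum over 21 agents: 1/2 + 1/3 + 3/4 + 3/3 + 3/4 + 2/3 + 3/6 + 4/4 + 3/5 + 1/5 + 2/4 + 2/4 + 1/6 + 4/5 + 3/6 + 1/3 + 3/5 + 2/3 + 0/2 + 2/3 + 2/2 = 361/30; mean = 361/30 ÷ 21 = 361/630 = 0.573015… → 0.573.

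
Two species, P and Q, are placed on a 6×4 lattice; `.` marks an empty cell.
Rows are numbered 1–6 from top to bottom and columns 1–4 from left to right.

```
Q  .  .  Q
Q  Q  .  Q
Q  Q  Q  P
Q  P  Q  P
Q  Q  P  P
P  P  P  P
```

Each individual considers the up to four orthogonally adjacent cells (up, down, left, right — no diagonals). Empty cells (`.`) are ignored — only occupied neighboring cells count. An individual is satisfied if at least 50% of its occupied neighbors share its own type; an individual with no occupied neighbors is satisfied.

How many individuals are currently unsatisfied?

4

Row 1: (1,1)Q 1/1 satisfied · (1,4)Q 1/1 satisfied
Row 2: (2,1)Q 3/3 satisfied · (2,2)Q 2/2 satisfied · (2,4)Q 1/2 satisfied
Row 3: (3,1)Q 3/3 satisfied · (3,2)Q 3/4 satisfied · (3,3)Q 2/3 satisfied · (3,4)P 1/3 not
Row 4: (4,1)Q 2/3 satisfied · (4,2)P 0/4 not · (4,3)Q 1/4 not · (4,4)P 2/3 satisfied
Row 5: (5,1)Q 2/3 satisfied · (5,2)Q 1/4 not · (5,3)P 2/4 satisfied · (5,4)P 3/3 satisfied
Row 6: (6,1)P 1/2 satisfied · (6,2)P 2/3 satisfied · (6,3)P 3/3 satisfied · (6,4)P 2/2 satisfied
Unsatisfied: (3,4), (4,2), (4,3), (5,2) — 4 in total.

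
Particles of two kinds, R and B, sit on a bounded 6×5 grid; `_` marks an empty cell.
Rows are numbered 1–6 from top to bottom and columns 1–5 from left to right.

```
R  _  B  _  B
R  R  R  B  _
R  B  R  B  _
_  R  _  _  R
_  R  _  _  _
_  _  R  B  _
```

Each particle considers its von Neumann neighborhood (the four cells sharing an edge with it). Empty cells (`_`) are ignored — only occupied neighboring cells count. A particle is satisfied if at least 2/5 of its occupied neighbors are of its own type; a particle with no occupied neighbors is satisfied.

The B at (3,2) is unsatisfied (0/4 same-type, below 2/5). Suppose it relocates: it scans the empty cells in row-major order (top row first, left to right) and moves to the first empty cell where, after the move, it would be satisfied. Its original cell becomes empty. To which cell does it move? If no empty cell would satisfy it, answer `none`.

(1,4)

Vacating (3,2). Empty cells in order:
  (1,2): 1/3 same-type → still unsatisfied.
  (1,4): 3/3 same-type → satisfied — stop here.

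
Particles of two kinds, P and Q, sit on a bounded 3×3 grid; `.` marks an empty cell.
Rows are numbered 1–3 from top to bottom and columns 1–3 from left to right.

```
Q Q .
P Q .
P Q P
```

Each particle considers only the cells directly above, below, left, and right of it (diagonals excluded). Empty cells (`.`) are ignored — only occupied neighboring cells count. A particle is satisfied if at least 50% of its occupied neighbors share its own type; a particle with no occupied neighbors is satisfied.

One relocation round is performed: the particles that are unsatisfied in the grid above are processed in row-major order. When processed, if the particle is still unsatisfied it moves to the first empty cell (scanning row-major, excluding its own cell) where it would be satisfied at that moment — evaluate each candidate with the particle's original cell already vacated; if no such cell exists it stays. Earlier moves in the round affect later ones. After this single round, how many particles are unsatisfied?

Initially unsatisfied (in order): (2,1), (3,2), (3,3).
  (2,1) → (2,3).
  (3,2) → (1,3).
  (3,3): now satisfied by earlier moves; stays.
Resulting grid:
Q Q Q
. Q P
P . P
Unsatisfied now: (2,3).

1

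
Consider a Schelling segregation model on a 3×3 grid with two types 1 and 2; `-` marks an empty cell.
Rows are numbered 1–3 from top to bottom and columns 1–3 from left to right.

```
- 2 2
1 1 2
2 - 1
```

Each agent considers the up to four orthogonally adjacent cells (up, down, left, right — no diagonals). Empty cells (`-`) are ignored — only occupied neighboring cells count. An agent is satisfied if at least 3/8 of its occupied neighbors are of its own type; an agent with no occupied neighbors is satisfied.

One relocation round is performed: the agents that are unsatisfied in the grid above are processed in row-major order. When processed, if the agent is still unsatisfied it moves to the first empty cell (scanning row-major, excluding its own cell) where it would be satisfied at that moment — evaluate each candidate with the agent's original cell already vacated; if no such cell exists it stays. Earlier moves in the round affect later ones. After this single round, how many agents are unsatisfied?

Initially unsatisfied (in order): (2,2), (2,3), (3,1), (3,3).
  (2,2) → (1,1).
  (2,3): now satisfied by earlier moves; stays.
  (3,1) → (2,2).
  (3,3) → (3,1).
Resulting grid:
1 2 2
1 2 2
1 - -
All satisfied now.

0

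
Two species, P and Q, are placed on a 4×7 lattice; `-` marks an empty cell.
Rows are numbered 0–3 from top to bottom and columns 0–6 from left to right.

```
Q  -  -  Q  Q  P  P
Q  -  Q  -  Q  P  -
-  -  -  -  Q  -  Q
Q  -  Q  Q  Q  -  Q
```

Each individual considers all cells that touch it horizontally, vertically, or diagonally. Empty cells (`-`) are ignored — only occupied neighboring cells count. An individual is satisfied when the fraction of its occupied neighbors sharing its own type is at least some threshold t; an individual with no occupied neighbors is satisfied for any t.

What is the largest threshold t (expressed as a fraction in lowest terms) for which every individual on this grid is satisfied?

Row 0: (0,0)Q 1/1 · (0,3)Q 3/3 · (0,4)Q 2/4 · (0,5)P 2/4 · (0,6)P 2/2
Row 1: (1,0)Q 1/1 · (1,2)Q 1/1 · (1,4)Q 3/5 · (1,5)P 2/6
Row 2: (2,4)Q 3/4 · (2,6)Q 1/2
Row 3: (3,0)Q — no occupied neighbors · (3,2)Q 1/1 · (3,3)Q 3/3 · (3,4)Q 2/2 · (3,6)Q 1/1
The smallest same-type fraction is 2/6 at (1,5), which reduces to 1/3. Any threshold above that leaves this individual unsatisfied.

1/3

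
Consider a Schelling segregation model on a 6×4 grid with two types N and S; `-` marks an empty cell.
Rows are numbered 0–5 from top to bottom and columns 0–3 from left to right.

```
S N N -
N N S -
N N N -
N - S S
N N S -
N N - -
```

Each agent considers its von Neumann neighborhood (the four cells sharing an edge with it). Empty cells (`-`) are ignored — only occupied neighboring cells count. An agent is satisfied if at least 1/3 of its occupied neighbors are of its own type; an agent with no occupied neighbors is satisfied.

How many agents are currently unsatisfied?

2

(0,0)S 0/2 not
(0,1)N 2/3 satisfied
(0,2)N 1/2 satisfied
(1,0)N 2/3 satisfied
(1,1)N 3/4 satisfied
(1,2)S 0/3 not
(2,0)N 3/3 satisfied
(2,1)N 3/3 satisfied
(2,2)N 1/3 satisfied
(3,0)N 2/2 satisfied
(3,2)S 2/3 satisfied
(3,3)S 1/1 satisfied
(4,0)N 3/3 satisfied
(4,1)N 2/3 satisfied
(4,2)S 1/2 satisfied
(5,0)N 2/2 satisfied
(5,1)N 2/2 satisfied
Unsatisfied: (0,0), (1,2) — 2 in total.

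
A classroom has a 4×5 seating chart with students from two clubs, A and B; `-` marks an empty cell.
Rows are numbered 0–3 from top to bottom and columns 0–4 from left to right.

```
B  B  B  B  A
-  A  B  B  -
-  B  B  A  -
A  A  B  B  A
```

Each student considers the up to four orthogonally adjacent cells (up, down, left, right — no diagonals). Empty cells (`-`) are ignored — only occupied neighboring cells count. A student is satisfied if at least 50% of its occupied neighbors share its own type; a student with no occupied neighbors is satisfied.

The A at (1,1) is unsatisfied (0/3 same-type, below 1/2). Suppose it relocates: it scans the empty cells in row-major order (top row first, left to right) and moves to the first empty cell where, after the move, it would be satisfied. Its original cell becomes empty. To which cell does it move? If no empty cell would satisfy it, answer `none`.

(1,4)

Vacating (1,1). Empty cells in order:
  (1,0): 0/1 same-type → still unsatisfied.
  (1,4): 1/2 same-type → satisfied — stop here.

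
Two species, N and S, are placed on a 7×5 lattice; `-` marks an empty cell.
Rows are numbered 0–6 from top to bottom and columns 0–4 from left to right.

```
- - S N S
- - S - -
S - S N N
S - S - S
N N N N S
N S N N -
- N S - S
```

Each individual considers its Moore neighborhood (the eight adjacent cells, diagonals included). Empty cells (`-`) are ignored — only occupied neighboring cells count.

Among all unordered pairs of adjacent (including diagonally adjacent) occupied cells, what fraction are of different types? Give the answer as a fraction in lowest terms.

13/23

Scan each occupied cell's neighbors to the right and below (and the two forward diagonals) so each pair is counted once.
Row 0: S(0,2)–N(0,3)≠ S(0,2)–S(1,2)= N(0,3)–S(0,4)≠ N(0,3)–S(1,2)≠  → 3/4 unlike.
Row 1: S(1,2)–S(2,2)= S(1,2)–N(2,3)≠  → 1/2 unlike.
Row 2: S(2,0)–S(3,0)= S(2,2)–N(2,3)≠ S(2,2)–S(3,2)= N(2,3)–N(2,4)= N(2,3)–S(3,4)≠ N(2,3)–S(3,2)≠ N(2,4)–S(3,4)≠  → 4/7 unlike.
Row 3: S(3,0)–N(4,0)≠ S(3,0)–N(4,1)≠ S(3,2)–N(4,2)≠ S(3,2)–N(4,3)≠ S(3,2)–N(4,1)≠ S(3,4)–S(4,4)= S(3,4)–N(4,3)≠  → 6/7 unlike.
Row 4: N(4,0)–N(4,1)= N(4,0)–N(5,0)= N(4,0)–S(5,1)≠ N(4,1)–N(4,2)= N(4,1)–S(5,1)≠ N(4,1)–N(5,2)= N(4,1)–N(5,0)= N(4,2)–N(4,3)= N(4,2)–N(5,2)= N(4,2)–N(5,3)= N(4,2)–S(5,1)≠ N(4,3)–S(4,4)≠ N(4,3)–N(5,3)= N(4,3)–N(5,2)= S(4,4)–N(5,3)≠  → 5/15 unlike.
Row 5: N(5,0)–S(5,1)≠ N(5,0)–N(6,1)= S(5,1)–N(5,2)≠ S(5,1)–N(6,1)≠ S(5,1)–S(6,2)= N(5,2)–N(5,3)= N(5,2)–S(6,2)≠ N(5,2)–N(6,1)= N(5,3)–S(6,4)≠ N(5,3)–S(6,2)≠  → 6/10 unlike.
Row 6: N(6,1)–S(6,2)≠  → 1/1 unlike.
Total adjacent occupied pairs: 46; unlike-type pairs: 26.
26/46 reduces to 13/23.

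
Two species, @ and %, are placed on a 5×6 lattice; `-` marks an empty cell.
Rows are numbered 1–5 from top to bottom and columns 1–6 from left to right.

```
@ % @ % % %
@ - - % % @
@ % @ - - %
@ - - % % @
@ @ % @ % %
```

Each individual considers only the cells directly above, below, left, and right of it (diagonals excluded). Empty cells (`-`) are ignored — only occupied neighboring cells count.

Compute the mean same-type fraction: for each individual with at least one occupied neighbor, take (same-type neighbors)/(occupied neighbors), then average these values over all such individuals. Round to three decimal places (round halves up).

Row 1: (1,1)@ 1/2 · (1,2)% 0/2 · (1,3)@ 0/2 · (1,4)% 2/3 · (1,5)% 3/3 · (1,6)% 1/2
Row 2: (2,1)@ 2/2 · (2,4)% 2/2 · (2,5)% 2/3 · (2,6)@ 0/3
Row 3: (3,1)@ 2/3 · (3,2)% 0/2 · (3,3)@ 0/1 · (3,6)% 0/2
Row 4: (4,1)@ 2/2 · (4,4)% 1/2 · (4,5)% 2/3 · (4,6)@ 0/3
Row 5: (5,1)@ 2/2 · (5,2)@ 1/2 · (5,3)% 0/2 · (5,4)@ 0/3 · (5,5)% 2/3 · (5,6)% 1/2
Sum over 24 individuals: 1/2 + 0/2 + 0/2 + 2/3 + 3/3 + 1/2 + 2/2 + 2/2 + 2/3 + 0/3 + 2/3 + 0/2 + 0/1 + 0/2 + 2/2 + 1/2 + 2/3 + 0/3 + 2/2 + 1/2 + 0/2 + 0/3 + 2/3 + 1/2 = 65/6; mean = 65/6 ÷ 24 = 65/144 = 0.451388… → 0.451.

0.451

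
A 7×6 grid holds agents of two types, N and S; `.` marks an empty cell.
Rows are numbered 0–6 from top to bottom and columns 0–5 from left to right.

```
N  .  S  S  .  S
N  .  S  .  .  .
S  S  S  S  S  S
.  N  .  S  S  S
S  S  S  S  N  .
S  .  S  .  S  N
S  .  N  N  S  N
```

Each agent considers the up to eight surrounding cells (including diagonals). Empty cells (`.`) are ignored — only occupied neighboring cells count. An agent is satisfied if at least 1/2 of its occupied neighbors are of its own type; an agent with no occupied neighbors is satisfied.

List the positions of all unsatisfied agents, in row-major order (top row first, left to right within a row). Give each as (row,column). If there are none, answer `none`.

(1,0), (2,0), (3,1), (4,4), (5,4), (6,3), (6,4), (6,5)

Row 0: (0,0)N 1/1 ✓ · (0,2)S 2/2 ✓ · (0,3)S 2/2 ✓ · (0,5)S 0/0 ✓
Row 1: (1,0)N 1/3 ✗ · (1,2)S 5/5 ✓
Row 2: (2,0)S 1/3 ✗ · (2,1)S 3/5 ✓ · (2,2)S 4/5 ✓ · (2,3)S 5/5 ✓ · (2,4)S 5/5 ✓ · (2,5)S 3/3 ✓
Row 3: (3,1)N 0/6 ✗ · (3,3)S 6/7 ✓ · (3,4)S 6/7 ✓ · (3,5)S 3/4 ✓
Row 4: (4,0)S 2/3 ✓ · (4,1)S 4/5 ✓ · (4,2)S 4/5 ✓ · (4,3)S 5/6 ✓ · (4,4)N 1/6 ✗
Row 5: (5,0)S 3/3 ✓ · (5,2)S 3/5 ✓ · (5,4)S 2/6 ✗ · (5,5)N 2/4 ✓
Row 6: (6,0)S 1/1 ✓ · (6,2)N 1/2 ✓ · (6,3)N 1/4 ✗ · (6,4)S 1/4 ✗ · (6,5)N 1/3 ✗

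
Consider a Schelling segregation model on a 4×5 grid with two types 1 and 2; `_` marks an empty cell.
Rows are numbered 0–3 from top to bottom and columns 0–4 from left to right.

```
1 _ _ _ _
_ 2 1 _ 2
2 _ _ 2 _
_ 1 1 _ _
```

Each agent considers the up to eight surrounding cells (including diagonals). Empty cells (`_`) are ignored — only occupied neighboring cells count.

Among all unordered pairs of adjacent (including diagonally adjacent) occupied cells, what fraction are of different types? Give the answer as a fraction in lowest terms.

Scan each occupied cell's neighbors to the right and below (and the two forward diagonals) so each pair is counted once.
From row 0: 1 unlike of 1 pairs (running 1/1).
From row 1: 2 unlike of 4 pairs (running 3/5).
From row 2: 2 unlike of 2 pairs (running 5/7).
From row 3: 0 unlike of 1 pairs (running 5/8).
Total adjacent occupied pairs: 8; unlike-type pairs: 5.
5/8 is already in lowest terms.

5/8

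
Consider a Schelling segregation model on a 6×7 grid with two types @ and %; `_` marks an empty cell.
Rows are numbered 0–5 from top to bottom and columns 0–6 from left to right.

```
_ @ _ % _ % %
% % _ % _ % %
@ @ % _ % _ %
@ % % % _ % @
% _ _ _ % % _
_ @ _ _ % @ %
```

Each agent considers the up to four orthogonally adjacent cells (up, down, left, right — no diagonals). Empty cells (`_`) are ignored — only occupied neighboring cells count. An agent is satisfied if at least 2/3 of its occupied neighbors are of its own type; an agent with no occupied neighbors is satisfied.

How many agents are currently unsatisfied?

14

(0,1)@ 0/1 not
(0,3)% 1/1 satisfied
(0,5)% 2/2 satisfied
(0,6)% 2/2 satisfied
(1,0)% 1/2 not
(1,1)% 1/3 not
(1,3)% 1/1 satisfied
(1,5)% 2/2 satisfied
(1,6)% 3/3 satisfied
(2,0)@ 2/3 satisfied
(2,1)@ 1/4 not
(2,2)% 1/2 not
(2,4)% 0/0 satisfied
(2,6)% 1/2 not
(3,0)@ 1/3 not
(3,1)% 1/3 not
(3,2)% 3/3 satisfied
(3,3)% 1/1 satisfied
(3,5)% 1/2 not
(3,6)@ 0/2 not
(4,0)% 0/1 not
(4,4)% 2/2 satisfied
(4,5)% 2/3 satisfied
(5,1)@ 0/0 satisfied
(5,4)% 1/2 not
(5,5)@ 0/3 not
(5,6)% 0/1 not
Unsatisfied: (0,1), (1,0), (1,1), (2,1), (2,2), (2,6), (3,0), (3,1), (3,5), (3,6), (4,0), (5,4), (5,5), (5,6) — 14 in total.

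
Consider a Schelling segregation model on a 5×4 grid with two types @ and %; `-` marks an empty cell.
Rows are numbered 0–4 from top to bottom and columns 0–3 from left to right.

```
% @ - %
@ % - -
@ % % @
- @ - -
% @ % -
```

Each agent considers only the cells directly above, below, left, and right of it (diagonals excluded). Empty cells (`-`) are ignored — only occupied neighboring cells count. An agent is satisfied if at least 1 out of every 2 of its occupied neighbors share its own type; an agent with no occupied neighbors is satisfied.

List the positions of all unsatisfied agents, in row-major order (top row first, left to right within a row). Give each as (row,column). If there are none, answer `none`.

Row 0: (0,0)% 0/2 unhappy · (0,1)@ 0/2 unhappy · (0,3)% 0/0 ok
Row 1: (1,0)@ 1/3 unhappy · (1,1)% 1/3 unhappy
Row 2: (2,0)@ 1/2 ok · (2,1)% 2/4 ok · (2,2)% 1/2 ok · (2,3)@ 0/1 unhappy
Row 3: (3,1)@ 1/2 ok
Row 4: (4,0)% 0/1 unhappy · (4,1)@ 1/3 unhappy · (4,2)% 0/1 unhappy

(0,0), (0,1), (1,0), (1,1), (2,3), (4,0), (4,1), (4,2)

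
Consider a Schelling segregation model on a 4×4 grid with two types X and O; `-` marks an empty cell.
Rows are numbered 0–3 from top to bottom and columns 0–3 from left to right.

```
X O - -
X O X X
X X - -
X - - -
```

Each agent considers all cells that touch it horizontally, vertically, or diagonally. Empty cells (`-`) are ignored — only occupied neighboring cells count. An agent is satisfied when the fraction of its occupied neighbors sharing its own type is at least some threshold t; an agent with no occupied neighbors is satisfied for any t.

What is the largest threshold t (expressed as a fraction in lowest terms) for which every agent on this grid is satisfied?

Row 0: (0,0)X 1/3 · (0,1)O 1/4
Row 1: (1,0)X 3/5 · (1,1)O 1/6 · (1,2)X 2/4 · (1,3)X 1/1
Row 2: (2,0)X 3/4 · (2,1)X 4/5
Row 3: (3,0)X 2/2
The smallest same-type fraction is 1/6 at (1,1), which reduces to 1/6. Any threshold above that leaves this agent unsatisfied.

1/6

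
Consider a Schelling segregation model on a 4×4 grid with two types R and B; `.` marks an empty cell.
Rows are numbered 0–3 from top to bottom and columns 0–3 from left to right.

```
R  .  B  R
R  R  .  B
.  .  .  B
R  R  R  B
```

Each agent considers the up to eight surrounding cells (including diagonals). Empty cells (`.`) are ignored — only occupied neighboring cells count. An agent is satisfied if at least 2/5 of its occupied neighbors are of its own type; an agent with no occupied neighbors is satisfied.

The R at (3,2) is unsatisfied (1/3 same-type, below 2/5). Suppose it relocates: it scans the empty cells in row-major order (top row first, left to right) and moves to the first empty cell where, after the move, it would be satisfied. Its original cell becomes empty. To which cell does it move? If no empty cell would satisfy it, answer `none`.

(0,1)

Vacating (3,2). Empty cells in order:
  (0,1): 3/4 same-type → satisfied — stop here.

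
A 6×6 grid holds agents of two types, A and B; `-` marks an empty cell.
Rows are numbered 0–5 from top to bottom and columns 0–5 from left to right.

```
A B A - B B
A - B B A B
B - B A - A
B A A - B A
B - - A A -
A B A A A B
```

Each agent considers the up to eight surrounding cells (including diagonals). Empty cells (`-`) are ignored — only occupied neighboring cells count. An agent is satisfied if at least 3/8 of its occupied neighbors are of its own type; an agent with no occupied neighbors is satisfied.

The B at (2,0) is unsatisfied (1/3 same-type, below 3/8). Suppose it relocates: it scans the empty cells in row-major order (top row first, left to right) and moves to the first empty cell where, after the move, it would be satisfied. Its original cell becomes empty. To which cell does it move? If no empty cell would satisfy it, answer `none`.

(0,3)

Vacating (2,0). Empty cells in order:
  (0,3): 3/5 same-type → satisfied — stop here.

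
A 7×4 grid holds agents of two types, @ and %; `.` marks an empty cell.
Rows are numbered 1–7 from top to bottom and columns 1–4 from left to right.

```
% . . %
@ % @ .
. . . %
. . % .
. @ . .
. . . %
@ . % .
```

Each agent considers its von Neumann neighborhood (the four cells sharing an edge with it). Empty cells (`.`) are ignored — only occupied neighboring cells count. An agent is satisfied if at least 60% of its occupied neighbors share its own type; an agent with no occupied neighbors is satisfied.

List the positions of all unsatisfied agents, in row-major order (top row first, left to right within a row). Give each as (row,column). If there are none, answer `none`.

(1,1)% 0/1 ✗
(1,4)% 0/0 ✓
(2,1)@ 0/2 ✗
(2,2)% 0/2 ✗
(2,3)@ 0/1 ✗
(3,4)% 0/0 ✓
(4,3)% 0/0 ✓
(5,2)@ 0/0 ✓
(6,4)% 0/0 ✓
(7,1)@ 0/0 ✓
(7,3)% 0/0 ✓

(1,1), (2,1), (2,2), (2,3)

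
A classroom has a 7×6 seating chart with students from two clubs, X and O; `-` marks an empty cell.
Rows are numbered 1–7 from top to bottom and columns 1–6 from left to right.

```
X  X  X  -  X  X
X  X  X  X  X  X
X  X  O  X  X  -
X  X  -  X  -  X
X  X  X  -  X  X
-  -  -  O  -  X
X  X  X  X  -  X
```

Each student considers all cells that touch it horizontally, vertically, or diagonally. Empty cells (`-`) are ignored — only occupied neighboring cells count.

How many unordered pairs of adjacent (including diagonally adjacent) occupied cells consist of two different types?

11

Scan each occupied cell's neighbors to the right and below (and the two forward diagonals) so each pair is counted once.
From row 1: 0 unlike of 16 pairs (running 0/16).
From row 2: 3 unlike of 19 pairs (running 3/35).
From row 3: 4 unlike of 13 pairs (running 7/48).
From row 4: 0 unlike of 10 pairs (running 7/58).
From row 5: 2 unlike of 7 pairs (running 9/65).
From row 6: 2 unlike of 3 pairs (running 11/68).
From row 7: 0 unlike of 3 pairs (running 11/71).
Total adjacent occupied pairs: 71; unlike-type pairs: 11.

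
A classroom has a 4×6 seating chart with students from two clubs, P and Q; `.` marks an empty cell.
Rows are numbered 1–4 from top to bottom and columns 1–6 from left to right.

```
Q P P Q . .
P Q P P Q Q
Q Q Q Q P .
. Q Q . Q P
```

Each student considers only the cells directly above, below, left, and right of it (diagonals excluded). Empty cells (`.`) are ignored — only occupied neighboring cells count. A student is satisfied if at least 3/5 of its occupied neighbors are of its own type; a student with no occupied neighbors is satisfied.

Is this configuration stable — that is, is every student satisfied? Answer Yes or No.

Row 1: (1,1)Q 0/2 not · (1,2)P 1/3 not · (1,3)P 2/3 satisfied · (1,4)Q 0/2 not
Row 2: (2,1)P 0/3 not · (2,2)Q 1/4 not · (2,3)P 2/4 not · (2,4)P 1/4 not · (2,5)Q 1/3 not · (2,6)Q 1/1 satisfied
Row 3: (3,1)Q 1/2 not · (3,2)Q 4/4 satisfied · (3,3)Q 3/4 satisfied · (3,4)Q 1/3 not · (3,5)P 0/3 not
Row 4: (4,2)Q 2/2 satisfied · (4,3)Q 2/2 satisfied · (4,5)Q 0/2 not · (4,6)P 0/1 not
For instance (1,1) has only 0/2 same-type neighbors, below 3/5.

No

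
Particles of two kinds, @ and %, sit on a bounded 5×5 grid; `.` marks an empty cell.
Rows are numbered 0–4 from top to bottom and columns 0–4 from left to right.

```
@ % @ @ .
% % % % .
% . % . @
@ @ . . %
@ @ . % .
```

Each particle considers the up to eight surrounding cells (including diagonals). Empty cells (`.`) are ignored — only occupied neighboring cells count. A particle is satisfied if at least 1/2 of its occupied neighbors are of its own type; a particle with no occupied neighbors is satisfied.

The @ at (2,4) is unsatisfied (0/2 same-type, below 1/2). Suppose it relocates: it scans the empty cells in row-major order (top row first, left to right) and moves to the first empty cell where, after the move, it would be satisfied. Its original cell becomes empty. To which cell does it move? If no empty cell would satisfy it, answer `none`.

(0,4)

Vacating (2,4). Empty cells in order:
  (0,4): 1/2 same-type → satisfied — stop here.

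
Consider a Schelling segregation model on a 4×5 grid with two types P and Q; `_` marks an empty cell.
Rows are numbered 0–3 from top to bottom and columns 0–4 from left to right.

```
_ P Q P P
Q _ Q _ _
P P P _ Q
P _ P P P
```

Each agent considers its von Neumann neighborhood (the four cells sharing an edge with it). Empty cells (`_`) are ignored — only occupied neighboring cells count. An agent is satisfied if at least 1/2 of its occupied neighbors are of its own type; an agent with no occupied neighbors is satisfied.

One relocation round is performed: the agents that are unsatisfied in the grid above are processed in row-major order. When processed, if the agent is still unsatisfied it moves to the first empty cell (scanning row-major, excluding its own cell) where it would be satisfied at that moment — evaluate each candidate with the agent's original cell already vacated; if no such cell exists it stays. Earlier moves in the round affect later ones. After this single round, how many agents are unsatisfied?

Initially unsatisfied (in order): (0,1), (0,2), (1,0), (2,4).
  (0,1) → (1,3).
  (0,2): now satisfied by earlier moves; stays.
  (1,0) → (0,0).
  (2,4) → (0,1).
Resulting grid:
Q Q Q P P
_ _ Q P _
P P P _ _
P _ P P P
Unsatisfied now: (1,2).

1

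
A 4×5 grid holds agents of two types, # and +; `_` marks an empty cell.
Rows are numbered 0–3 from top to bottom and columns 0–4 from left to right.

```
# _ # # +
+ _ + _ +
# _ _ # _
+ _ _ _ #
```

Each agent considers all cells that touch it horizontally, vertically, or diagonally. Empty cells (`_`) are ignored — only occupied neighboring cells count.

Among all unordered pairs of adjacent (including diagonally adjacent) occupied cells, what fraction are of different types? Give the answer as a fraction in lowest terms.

Scan each occupied cell's neighbors to the right and below (and the two forward diagonals) so each pair is counted once.
Row 0: #(0,0)–+(1,0)≠ #(0,2)–#(0,3)= #(0,2)–+(1,2)≠ #(0,3)–+(0,4)≠ #(0,3)–+(1,4)≠ #(0,3)–+(1,2)≠ +(0,4)–+(1,4)=  → 5/7 unlike.
Row 1: +(1,0)–#(2,0)≠ +(1,2)–#(2,3)≠ +(1,4)–#(2,3)≠  → 3/3 unlike.
Row 2: #(2,0)–+(3,0)≠ #(2,3)–#(3,4)=  → 1/2 unlike.
Total adjacent occupied pairs: 12; unlike-type pairs: 9.
9/12 reduces to 3/4.

3/4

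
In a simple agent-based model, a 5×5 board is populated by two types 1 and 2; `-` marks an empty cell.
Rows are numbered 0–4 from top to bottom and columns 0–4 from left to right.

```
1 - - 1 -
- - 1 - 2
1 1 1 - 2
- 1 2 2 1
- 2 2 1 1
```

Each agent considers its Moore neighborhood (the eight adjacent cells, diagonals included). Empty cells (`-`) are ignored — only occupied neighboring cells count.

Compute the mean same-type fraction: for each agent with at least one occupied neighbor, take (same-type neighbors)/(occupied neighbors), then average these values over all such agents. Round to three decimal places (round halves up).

Row 0: (0,0)1 — no occupied neighbors · (0,3)1 1/2
Row 1: (1,2)1 3/3 · (1,4)2 1/2
Row 2: (2,0)1 2/2 · (2,1)1 4/5 · (2,2)1 3/5 · (2,4)2 2/3
Row 3: (3,1)1 3/6 · (3,2)2 3/7 · (3,3)2 3/7 · (3,4)1 2/4
Row 4: (4,1)2 2/3 · (4,2)2 3/5 · (4,3)1 2/5 · (4,4)1 2/3
Sum over 15 agents: 1/2 + 3/3 + 1/2 + 2/2 + 4/5 + 3/5 + 2/3 + 3/6 + 3/7 + 3/7 + 2/4 + 2/3 + 3/5 + 2/5 + 2/3 = 324/35; mean = 324/35 ÷ 15 = 108/175 = 0.617142… → 0.617.

0.617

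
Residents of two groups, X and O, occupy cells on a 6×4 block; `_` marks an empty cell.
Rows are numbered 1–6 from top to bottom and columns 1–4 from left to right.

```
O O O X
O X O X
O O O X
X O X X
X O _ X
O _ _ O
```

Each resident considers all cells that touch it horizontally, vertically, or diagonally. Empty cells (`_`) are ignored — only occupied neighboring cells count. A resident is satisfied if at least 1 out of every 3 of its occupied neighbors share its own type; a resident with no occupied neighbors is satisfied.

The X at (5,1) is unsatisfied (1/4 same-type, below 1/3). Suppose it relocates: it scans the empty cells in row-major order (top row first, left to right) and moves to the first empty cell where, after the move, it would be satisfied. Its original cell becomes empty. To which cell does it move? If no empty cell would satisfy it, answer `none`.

(5,3)

Vacating (5,1). Empty cells in order:
  (5,3): 3/6 same-type → satisfied — stop here.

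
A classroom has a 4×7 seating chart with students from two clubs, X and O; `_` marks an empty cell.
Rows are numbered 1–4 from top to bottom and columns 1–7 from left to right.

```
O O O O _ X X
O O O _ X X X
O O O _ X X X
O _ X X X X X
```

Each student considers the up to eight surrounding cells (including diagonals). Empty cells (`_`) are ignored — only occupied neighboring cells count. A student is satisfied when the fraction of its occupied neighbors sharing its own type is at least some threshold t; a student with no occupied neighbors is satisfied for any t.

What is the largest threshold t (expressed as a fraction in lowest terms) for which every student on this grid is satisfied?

1/3

(1,1)O 3/3
(1,2)O 5/5
(1,3)O 4/4
(1,4)O 2/3
(1,6)X 4/4
(1,7)X 3/3
(2,1)O 5/5
(2,2)O 8/8
(2,3)O 6/6
(2,5)X 4/5
(2,6)X 7/7
(2,7)X 5/5
(3,1)O 4/4
(3,2)O 6/7
(3,3)O 3/5
(3,5)X 6/6
(3,6)X 8/8
(3,7)X 5/5
(4,1)O 2/2
(4,3)X 1/3
(4,4)X 3/4
(4,5)X 4/4
(4,6)X 5/5
(4,7)X 3/3
The smallest same-type fraction is 1/3 at (4,3), which reduces to 1/3. Any threshold above that leaves this student unsatisfied.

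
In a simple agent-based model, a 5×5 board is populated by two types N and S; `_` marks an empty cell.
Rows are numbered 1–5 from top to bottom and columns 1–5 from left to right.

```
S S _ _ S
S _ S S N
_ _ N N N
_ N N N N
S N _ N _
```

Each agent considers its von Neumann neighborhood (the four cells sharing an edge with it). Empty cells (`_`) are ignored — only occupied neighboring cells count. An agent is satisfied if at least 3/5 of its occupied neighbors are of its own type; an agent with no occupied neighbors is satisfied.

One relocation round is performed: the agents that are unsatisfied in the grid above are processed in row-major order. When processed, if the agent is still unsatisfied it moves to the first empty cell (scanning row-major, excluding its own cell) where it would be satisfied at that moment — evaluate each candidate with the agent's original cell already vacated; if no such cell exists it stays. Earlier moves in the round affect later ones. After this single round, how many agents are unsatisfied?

Initially unsatisfied (in order): (1,5), (2,3), (2,4), (2,5), (5,1), (5,2).
  (1,5) → (1,3).
  (2,3): now satisfied by earlier moves; stays.
  (2,4) → (1,4).
  (2,5): now satisfied by earlier moves; stays.
  (5,1) → (2,2).
  (5,2): now satisfied by earlier moves; stays.
Resulting grid:
S S S S _
S S S _ N
_ _ N N N
_ N N N N
_ N _ N _
All satisfied now.

0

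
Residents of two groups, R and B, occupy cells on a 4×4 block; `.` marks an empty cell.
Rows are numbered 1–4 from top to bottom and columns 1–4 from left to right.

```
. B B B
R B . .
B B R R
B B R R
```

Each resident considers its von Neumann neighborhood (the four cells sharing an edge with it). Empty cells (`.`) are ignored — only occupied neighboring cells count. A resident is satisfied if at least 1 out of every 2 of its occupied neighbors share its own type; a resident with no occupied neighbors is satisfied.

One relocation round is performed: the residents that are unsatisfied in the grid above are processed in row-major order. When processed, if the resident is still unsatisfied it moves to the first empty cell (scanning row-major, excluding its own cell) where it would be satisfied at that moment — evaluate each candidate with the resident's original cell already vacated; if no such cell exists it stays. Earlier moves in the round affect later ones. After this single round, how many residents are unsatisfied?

Initially unsatisfied (in order): (2,1).
  (2,1) → (2,4).
Resulting grid:
. B B B
. B . R
B B R R
B B R R
All satisfied now.

0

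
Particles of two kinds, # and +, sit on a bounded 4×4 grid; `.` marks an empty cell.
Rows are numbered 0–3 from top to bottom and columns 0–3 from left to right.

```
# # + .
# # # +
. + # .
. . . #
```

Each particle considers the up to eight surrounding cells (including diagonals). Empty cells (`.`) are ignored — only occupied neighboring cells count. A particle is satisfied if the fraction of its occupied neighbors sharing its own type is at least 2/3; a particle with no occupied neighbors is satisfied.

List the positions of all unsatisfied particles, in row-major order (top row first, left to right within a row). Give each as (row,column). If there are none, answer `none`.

(0,2), (1,2), (1,3), (2,1), (2,2)

Row 0: (0,0)# 3/3 ✓ · (0,1)# 4/5 ✓ · (0,2)+ 1/4 ✗
Row 1: (1,0)# 3/4 ✓ · (1,1)# 5/7 ✓ · (1,2)# 3/6 ✗ · (1,3)+ 1/3 ✗
Row 2: (2,1)+ 0/4 ✗ · (2,2)# 3/5 ✗
Row 3: (3,3)# 1/1 ✓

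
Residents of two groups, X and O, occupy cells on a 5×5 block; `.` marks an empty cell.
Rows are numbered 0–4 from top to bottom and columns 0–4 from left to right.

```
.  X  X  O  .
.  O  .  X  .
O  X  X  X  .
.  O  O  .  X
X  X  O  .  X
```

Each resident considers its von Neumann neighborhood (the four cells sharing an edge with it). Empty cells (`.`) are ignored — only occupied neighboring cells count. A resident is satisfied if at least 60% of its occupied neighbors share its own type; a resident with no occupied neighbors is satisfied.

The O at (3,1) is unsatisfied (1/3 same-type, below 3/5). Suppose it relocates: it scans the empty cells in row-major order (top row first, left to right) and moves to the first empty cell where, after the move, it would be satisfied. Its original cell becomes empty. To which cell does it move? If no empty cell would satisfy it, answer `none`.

Vacating (3,1). Empty cells in order:
  (0,0): 0/1 same-type → still unsatisfied.
  (0,4): 1/1 same-type → satisfied — stop here.

(0,4)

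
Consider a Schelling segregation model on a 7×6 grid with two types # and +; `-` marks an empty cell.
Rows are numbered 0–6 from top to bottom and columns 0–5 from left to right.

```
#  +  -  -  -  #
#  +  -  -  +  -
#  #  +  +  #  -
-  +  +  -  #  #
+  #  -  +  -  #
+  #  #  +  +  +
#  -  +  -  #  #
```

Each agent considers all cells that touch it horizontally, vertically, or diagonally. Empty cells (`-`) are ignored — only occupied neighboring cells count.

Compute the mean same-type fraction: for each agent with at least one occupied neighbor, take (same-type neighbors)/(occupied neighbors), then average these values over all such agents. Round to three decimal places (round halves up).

Row 0: (0,0)# 1/3 · (0,1)+ 1/3 · (0,5)# 0/1
Row 1: (1,0)# 3/5 · (1,1)+ 2/6 · (1,4)+ 1/3
Row 2: (2,0)# 2/4 · (2,1)# 2/6 · (2,2)+ 4/5 · (2,3)+ 3/5 · (2,4)# 2/4
Row 3: (3,1)+ 3/6 · (3,2)+ 4/6 · (3,4)# 3/5 · (3,5)# 3/3
Row 4: (4,0)+ 2/4 · (4,1)# 2/6 · (4,3)+ 3/5 · (4,5)# 2/4
Row 5: (5,0)+ 1/4 · (5,1)# 3/6 · (5,2)# 2/5 · (5,3)+ 3/5 · (5,4)+ 3/6 · (5,5)+ 1/4
Row 6: (6,0)# 1/2 · (6,2)+ 1/3 · (6,4)# 1/4 · (6,5)# 1/3
Sum over 29 agents: 1/3 + 1/3 + 0/1 + 3/5 + 2/6 + 1/3 + 2/4 + 2/6 + 4/5 + 3/5 + 2/4 + 3/6 + 4/6 + 3/5 + 3/3 + 2/4 + 2/6 + 3/5 + 2/4 + 1/4 + 3/6 + 2/5 + 3/5 + 3/6 + 1/4 + 1/2 + 1/3 + 1/4 + 1/3 = 797/60; mean = 797/60 ÷ 29 = 797/1740 = 0.458045… → 0.458.

0.458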